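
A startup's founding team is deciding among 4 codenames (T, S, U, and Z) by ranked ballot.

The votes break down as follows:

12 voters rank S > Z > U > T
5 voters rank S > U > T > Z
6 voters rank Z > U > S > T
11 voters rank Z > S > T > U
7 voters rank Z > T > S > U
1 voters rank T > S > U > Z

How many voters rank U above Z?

6

Ballots ranking U above Z: 5+1 = 6.
Ballots ranking Z above U: 12+6+11+7 = 36.
So 6 of 42 voters prefer U to Z.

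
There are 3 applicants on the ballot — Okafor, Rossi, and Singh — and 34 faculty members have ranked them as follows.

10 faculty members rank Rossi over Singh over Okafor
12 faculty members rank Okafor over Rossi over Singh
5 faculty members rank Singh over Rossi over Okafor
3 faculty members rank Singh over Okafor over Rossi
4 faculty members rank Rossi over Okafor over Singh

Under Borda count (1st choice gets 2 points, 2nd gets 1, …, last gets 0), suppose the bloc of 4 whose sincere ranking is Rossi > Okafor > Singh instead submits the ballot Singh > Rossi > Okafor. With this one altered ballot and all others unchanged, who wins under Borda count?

Borda totals with the altered ballot: Okafor 27, Rossi 41, Singh 34.
The winner is unchanged: still Rossi.

Rossi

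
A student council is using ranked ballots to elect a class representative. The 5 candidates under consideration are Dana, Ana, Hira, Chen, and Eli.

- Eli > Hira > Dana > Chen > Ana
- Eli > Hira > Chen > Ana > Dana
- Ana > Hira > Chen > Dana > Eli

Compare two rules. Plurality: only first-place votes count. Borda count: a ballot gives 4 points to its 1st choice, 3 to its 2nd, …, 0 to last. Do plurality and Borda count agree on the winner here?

No

Plurality first-place counts: Dana 0, Ana 1, Hira 0, Chen 0, Eli 2 → Eli.
Borda totals: Dana 3, Ana 5, Hira 9, Chen 5, Eli 8 → Hira.
The two rules disagree: plurality picks Eli, Borda picks Hira.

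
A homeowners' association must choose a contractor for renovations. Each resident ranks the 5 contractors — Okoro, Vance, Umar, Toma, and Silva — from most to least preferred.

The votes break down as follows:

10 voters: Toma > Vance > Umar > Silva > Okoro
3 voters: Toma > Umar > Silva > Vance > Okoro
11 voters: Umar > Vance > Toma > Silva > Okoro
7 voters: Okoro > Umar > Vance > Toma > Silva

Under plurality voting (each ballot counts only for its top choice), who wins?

Toma

First-place vote totals:
  Okoro: 7
  Vance: 0
  Umar: 11
  Toma: 13
  Silva: 0
Toma has the most first-place votes.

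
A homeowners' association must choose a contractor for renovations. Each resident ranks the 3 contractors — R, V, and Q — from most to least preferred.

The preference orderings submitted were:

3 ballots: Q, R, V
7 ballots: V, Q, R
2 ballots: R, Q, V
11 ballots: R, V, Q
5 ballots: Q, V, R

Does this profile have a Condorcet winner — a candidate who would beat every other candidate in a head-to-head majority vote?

Head-to-head results (28 voters total):
R vs V: R wins 16–12.
R vs Q: Q wins 15–13.
V vs Q: V wins 18–10.
No candidate beats all others: R beats V beats Q beats R, a majority cycle.

No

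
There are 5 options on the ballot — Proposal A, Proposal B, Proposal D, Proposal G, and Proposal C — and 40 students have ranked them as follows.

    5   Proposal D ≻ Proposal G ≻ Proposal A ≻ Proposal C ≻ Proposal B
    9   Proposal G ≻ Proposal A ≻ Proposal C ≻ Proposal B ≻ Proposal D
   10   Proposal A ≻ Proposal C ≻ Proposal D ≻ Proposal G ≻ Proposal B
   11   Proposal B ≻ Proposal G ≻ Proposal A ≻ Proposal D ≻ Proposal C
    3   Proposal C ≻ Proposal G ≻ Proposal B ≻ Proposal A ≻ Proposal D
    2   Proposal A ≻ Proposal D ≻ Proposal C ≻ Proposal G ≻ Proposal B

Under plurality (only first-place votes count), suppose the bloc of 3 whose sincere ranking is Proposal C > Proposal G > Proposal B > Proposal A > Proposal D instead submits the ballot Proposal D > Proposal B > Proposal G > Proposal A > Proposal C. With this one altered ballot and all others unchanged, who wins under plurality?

First-place totals with the altered ballot: Proposal A 12, Proposal B 11, Proposal D 8, Proposal G 9, Proposal C 0.
The winner is unchanged: still Proposal A.

Proposal A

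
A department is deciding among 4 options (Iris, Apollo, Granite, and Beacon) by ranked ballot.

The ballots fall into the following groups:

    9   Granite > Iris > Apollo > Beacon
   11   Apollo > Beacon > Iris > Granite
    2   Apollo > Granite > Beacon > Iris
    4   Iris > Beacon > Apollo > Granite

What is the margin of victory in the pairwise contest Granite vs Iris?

Ballots ranking Granite above Iris: 9+2 = 11.
Ballots ranking Iris above Granite: 11+4 = 15.
Iris wins 15–11, a margin of 4.

4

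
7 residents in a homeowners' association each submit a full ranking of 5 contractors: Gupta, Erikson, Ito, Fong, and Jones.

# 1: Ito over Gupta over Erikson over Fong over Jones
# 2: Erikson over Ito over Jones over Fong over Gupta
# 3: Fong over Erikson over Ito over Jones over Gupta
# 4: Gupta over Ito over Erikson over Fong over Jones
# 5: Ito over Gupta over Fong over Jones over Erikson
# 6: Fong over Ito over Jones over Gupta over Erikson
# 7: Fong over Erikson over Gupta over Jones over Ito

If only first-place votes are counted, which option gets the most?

Fong

First-place vote totals:
  Gupta: 1
  Erikson: 1
  Ito: 2
  Fong: 3
  Jones: 0
Fong has the most first-place votes.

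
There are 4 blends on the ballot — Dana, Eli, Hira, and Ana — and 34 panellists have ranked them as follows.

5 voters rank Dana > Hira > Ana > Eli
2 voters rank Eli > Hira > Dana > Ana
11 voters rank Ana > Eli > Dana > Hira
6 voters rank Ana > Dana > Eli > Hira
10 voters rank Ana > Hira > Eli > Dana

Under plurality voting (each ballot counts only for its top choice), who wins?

Ana

First-place vote totals:
  Dana: 5
  Eli: 2
  Hira: 0
  Ana: 27
Ana has the most first-place votes.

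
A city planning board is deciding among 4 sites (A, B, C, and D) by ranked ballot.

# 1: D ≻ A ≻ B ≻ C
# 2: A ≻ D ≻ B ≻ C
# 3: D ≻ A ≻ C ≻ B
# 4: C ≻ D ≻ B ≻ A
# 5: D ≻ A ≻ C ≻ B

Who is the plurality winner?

First-place vote totals:
  A: 1
  B: 0
  C: 1
  D: 3
D has the most first-place votes.

D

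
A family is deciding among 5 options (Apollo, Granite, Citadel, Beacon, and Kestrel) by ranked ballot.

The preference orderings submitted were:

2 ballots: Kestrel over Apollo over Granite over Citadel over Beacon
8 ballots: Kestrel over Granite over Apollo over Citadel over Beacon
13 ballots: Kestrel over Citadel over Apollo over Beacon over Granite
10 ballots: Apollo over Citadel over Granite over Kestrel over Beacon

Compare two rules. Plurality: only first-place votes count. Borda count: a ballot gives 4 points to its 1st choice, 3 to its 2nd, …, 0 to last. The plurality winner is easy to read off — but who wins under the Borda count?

Kestrel

Plurality first-place counts: Apollo 10, Granite 0, Citadel 0, Beacon 0, Kestrel 23 → Kestrel.
Borda totals: Apollo 88, Granite 48, Citadel 79, Beacon 13, Kestrel 102 → Kestrel.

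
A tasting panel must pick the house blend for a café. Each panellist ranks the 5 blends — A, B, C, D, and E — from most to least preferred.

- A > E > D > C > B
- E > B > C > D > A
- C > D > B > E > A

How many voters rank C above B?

2

Ballots ranking C above B: 2.
Ballots ranking B above C: 1.
So 2 of 3 voters prefer C to B.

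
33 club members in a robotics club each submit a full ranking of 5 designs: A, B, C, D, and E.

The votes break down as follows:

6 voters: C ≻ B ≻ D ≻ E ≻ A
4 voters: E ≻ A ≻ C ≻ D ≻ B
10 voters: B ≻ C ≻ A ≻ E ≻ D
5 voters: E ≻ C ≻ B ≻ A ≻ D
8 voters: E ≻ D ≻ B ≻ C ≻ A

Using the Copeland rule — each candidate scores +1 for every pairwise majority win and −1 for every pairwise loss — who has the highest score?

Pairwise results:
  A vs B: B wins 29–4.
  A vs C: C wins 29–4.
  A vs D: A wins 19–14.
  A vs E: E wins 23–10.
  B vs C: B wins 18–15.
  B vs D: B wins 21–12.
  B vs E: E wins 17–16.
  C vs D: C wins 25–8.
  C vs E: E wins 17–16.
  D vs E: E wins 27–6.
Copeland scores (wins − losses):
  A: 1 − 3 = -2
  B: 3 − 1 = 2
  C: 2 − 2 = 0
  D: 0 − 4 = -4
  E: 4 − 0 = 4
E has the best Copeland score.

E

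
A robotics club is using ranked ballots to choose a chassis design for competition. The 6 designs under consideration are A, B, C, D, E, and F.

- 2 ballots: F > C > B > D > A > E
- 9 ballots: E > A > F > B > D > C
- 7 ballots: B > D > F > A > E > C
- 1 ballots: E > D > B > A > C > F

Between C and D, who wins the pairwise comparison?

Ballots ranking C above D: 2.
Ballots ranking D above C: 9+7+1 = 17.
D wins the head-to-head, 17–2.

D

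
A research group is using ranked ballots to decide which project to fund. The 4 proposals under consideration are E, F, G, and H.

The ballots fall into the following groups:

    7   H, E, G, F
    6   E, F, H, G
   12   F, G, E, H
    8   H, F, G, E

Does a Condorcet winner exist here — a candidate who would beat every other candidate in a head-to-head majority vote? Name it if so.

F

Head-to-head results (33 voters total):
E vs F: F wins 20–13.
E vs G: G wins 20–13.
E vs H: E wins 18–15.
F vs G: F wins 26–7.
F vs H: F wins 18–15.
G vs H: H wins 21–12.
F beats each rival — E (20–13), G (26–7), H (18–15) — so F is the Condorcet winner.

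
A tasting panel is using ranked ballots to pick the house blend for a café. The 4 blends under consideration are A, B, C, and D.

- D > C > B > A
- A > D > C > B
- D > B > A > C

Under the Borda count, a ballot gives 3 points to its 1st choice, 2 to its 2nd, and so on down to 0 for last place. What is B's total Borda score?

3

Borda scores:
  A: 0 + 3 + 1 = 4
  B: 1 + 0 + 2 = 3
  C: 2 + 1 + 0 = 3
  D: 3 + 2 + 3 = 8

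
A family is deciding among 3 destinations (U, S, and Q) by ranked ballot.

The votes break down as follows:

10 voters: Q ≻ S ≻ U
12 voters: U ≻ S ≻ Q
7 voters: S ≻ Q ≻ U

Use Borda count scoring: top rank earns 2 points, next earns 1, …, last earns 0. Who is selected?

Borda scores:
  U: 10·0 + 12·2 + 7·0 = 24
  S: 10·1 + 12·1 + 7·2 = 36
  Q: 10·2 + 12·0 + 7·1 = 27
S has the highest total.

S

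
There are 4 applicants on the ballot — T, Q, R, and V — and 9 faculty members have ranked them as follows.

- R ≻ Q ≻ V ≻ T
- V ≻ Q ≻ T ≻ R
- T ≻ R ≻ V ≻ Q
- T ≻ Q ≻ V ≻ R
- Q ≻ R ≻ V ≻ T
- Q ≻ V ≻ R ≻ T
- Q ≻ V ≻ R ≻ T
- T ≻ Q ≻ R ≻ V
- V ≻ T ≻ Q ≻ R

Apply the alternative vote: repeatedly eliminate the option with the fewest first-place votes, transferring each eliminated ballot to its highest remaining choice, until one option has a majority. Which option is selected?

Q

Round 1: T 3, Q 3, V 2, R 1. R has the fewest and is eliminated.
Round 2: Q 4, T 3, V 2. V has the fewest and is eliminated.
Round 3: Q 5, T 4. Q has a majority.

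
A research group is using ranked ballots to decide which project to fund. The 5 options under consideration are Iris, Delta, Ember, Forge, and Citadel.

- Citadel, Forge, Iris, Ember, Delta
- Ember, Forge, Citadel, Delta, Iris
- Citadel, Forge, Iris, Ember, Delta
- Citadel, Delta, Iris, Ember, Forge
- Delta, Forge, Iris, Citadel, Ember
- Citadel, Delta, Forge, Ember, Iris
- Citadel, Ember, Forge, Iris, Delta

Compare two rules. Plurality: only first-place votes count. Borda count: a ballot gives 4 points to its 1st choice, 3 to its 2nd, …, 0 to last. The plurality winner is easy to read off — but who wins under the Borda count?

Citadel

Plurality first-place counts: Iris 0, Delta 1, Ember 1, Forge 0, Citadel 5 → Citadel.
Borda totals: Iris 9, Delta 11, Ember 11, Forge 16, Citadel 23 → Citadel.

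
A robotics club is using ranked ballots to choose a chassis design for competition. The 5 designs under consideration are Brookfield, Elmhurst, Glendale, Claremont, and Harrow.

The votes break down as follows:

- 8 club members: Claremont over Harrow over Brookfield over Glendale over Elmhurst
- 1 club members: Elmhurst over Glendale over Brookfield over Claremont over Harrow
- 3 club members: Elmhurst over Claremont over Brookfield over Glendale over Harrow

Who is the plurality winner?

First-place vote totals:
  Brookfield: 0
  Elmhurst: 4
  Glendale: 0
  Claremont: 8
  Harrow: 0
Claremont has the most first-place votes.

Claremont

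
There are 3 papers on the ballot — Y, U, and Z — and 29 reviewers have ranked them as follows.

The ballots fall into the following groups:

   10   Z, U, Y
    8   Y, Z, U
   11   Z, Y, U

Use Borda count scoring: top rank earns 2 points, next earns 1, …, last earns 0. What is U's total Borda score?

Borda scores:
  Y: 10·0 + 8·2 + 11·1 = 27
  U: 10·1 + 8·0 + 11·0 = 10
  Z: 10·2 + 8·1 + 11·2 = 50

10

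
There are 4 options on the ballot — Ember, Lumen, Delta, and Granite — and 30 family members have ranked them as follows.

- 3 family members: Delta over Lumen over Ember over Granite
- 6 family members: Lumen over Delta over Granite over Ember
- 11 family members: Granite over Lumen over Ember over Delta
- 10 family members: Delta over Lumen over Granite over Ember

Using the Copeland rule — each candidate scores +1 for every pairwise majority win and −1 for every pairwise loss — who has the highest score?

Lumen

Pairwise results:
  Ember vs Lumen: Lumen wins 30–0.
  Ember vs Delta: Delta wins 19–11.
  Ember vs Granite: Granite wins 27–3.
  Lumen vs Delta: Lumen wins 17–13.
  Lumen vs Granite: Lumen wins 19–11.
  Delta vs Granite: Delta wins 19–11.
Copeland scores (wins − losses):
  Ember: 0 − 3 = -3
  Lumen: 3 − 0 = 3
  Delta: 2 − 1 = 1
  Granite: 1 − 2 = -1
Lumen has the best Copeland score.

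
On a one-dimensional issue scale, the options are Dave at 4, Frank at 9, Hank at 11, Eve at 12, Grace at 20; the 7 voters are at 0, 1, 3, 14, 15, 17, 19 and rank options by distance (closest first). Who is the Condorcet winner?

Eve

With single-peaked preferences on a line, the Condorcet winner is the candidate closest to the median voter.
The median voter (position 14) is closest to Eve at 12.
Check: Eve vs Grace — voters closer to Eve: 5 of 7.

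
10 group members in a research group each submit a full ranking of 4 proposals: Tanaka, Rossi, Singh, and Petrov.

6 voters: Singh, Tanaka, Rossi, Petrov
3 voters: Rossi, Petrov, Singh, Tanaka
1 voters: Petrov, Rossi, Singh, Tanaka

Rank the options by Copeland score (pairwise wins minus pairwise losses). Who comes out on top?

Pairwise results:
  Tanaka vs Rossi: Tanaka wins 6–4.
  Tanaka vs Singh: Singh wins 10–0.
  Tanaka vs Petrov: Tanaka wins 6–4.
  Rossi vs Singh: Singh wins 6–4.
  Rossi vs Petrov: Rossi wins 9–1.
  Singh vs Petrov: Singh wins 6–4.
Copeland scores (wins − losses):
  Tanaka: 2 − 1 = 1
  Rossi: 1 − 2 = -1
  Singh: 3 − 0 = 3
  Petrov: 0 − 3 = -3
Singh has the best Copeland score.

Singh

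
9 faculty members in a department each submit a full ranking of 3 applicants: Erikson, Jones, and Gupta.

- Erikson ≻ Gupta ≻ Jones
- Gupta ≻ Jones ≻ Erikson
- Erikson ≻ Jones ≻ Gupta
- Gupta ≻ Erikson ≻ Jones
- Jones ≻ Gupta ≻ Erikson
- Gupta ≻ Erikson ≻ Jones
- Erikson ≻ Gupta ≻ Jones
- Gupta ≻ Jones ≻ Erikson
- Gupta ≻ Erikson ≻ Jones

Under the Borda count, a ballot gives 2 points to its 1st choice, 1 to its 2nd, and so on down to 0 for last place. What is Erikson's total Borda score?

Borda scores:
  Erikson: 2 + 0 + 2 + 1 + 0 + 1 + 2 + 0 + 1 = 9
  Jones: 0 + 1 + 1 + 0 + 2 + 0 + 0 + 1 + 0 = 5
  Gupta: 1 + 2 + 0 + 2 + 1 + 2 + 1 + 2 + 2 = 13

9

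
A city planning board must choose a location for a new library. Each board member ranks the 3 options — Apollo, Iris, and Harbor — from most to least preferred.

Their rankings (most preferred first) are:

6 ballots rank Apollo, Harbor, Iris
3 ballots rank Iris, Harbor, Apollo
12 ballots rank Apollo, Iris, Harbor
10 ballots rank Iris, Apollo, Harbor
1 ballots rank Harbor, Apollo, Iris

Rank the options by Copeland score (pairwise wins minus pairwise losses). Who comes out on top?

Pairwise results:
  Apollo vs Iris: Apollo wins 19–13.
  Apollo vs Harbor: Apollo wins 28–4.
  Iris vs Harbor: Iris wins 25–7.
Copeland scores (wins − losses):
  Apollo: 2 − 0 = 2
  Iris: 1 − 1 = 0
  Harbor: 0 − 2 = -2
Apollo has the best Copeland score.

Apollo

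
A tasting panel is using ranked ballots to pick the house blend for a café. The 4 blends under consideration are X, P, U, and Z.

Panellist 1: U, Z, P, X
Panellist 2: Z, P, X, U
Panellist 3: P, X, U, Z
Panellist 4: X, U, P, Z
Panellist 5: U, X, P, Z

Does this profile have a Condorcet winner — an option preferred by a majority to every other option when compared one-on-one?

Head-to-head results (5 voters total):
X vs P: P wins 3–2.
X vs U: X wins 3–2.
X vs Z: X wins 3–2.
P vs U: U wins 3–2.
P vs Z: P wins 3–2.
U vs Z: U wins 4–1.
No candidate beats all others: X beats U beats P beats X, a majority cycle.

No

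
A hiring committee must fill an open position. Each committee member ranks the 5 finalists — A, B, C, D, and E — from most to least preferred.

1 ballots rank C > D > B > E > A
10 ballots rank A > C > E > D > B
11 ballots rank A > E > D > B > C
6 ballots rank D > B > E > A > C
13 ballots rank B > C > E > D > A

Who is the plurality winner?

First-place vote totals:
  A: 21
  B: 13
  C: 1
  D: 6
  E: 0
A has the most first-place votes.

A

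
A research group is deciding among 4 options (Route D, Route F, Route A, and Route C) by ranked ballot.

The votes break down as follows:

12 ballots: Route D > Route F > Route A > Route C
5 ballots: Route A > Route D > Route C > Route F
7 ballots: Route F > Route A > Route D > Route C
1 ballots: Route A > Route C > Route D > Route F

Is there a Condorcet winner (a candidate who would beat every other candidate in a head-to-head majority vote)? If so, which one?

Head-to-head results (25 voters total):
Route D vs Route F: Route D wins 18–7.
Route D vs Route A: Route A wins 13–12.
Route D vs Route C: Route D wins 24–1.
Route F vs Route A: Route F wins 19–6.
Route F vs Route C: Route F wins 19–6.
Route A vs Route C: Route A wins 25–0.
No candidate beats all others: Route D beats Route F beats Route A beats Route D, a majority cycle.

No Condorcet winner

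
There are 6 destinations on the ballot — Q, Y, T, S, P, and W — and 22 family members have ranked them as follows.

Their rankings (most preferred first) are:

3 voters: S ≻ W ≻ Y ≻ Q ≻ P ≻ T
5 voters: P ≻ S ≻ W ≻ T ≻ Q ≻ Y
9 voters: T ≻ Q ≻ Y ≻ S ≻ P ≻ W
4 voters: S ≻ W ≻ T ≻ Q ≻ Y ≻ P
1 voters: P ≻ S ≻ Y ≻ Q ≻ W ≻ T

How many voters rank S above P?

16

Ballots ranking S above P: 3+9+4 = 16.
Ballots ranking P above S: 5+1 = 6.
So 16 of 22 voters prefer S to P.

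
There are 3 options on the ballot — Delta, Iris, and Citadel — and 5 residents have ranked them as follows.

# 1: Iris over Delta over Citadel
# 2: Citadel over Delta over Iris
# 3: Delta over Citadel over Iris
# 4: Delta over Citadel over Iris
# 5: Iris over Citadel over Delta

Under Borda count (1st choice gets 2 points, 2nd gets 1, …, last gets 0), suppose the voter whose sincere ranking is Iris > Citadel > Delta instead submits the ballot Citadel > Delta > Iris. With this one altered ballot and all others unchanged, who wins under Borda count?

Borda totals with the altered ballot: Delta 7, Iris 2, Citadel 6.
The winner is unchanged: still Delta.

Delta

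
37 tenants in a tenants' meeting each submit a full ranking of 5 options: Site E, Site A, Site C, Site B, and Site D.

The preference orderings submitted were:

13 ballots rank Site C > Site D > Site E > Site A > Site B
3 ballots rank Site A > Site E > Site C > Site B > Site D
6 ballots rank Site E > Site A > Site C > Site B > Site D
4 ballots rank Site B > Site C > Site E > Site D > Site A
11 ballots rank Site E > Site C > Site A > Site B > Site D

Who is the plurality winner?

First-place vote totals:
  Site E: 17
  Site A: 3
  Site C: 13
  Site B: 4
  Site D: 0
Site E has the most first-place votes.

Site E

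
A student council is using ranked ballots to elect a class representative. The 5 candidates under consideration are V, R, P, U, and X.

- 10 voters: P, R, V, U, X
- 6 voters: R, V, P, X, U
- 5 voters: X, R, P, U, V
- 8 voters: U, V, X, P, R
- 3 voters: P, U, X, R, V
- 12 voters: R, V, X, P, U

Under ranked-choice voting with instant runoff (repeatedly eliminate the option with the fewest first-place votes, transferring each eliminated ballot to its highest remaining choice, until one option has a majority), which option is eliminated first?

V

Round 1: R 18, P 13, U 8, X 5, V 0. V has the fewest and is eliminated.
Round 2: R 18, P 13, U 8, X 5. X has the fewest and is eliminated.
Round 3: R 23, P 13, U 8. R has a majority.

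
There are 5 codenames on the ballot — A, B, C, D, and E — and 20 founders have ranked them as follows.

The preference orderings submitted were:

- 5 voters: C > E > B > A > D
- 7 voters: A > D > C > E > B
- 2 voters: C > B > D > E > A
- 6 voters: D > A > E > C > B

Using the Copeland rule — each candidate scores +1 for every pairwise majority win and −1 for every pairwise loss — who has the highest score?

Pairwise results:
  A vs B: A wins 13–7.
  A vs C: A wins 13–7.
  A vs D: A wins 12–8.
  A vs E: A wins 13–7.
  B vs C: C wins 20–0.
  B vs D: D wins 13–7.
  B vs E: E wins 18–2.
  C vs D: D wins 13–7.
  C vs E: C wins 14–6.
  D vs E: D wins 15–5.
Copeland scores (wins − losses):
  A: 4 − 0 = 4
  B: 0 − 4 = -4
  C: 2 − 2 = 0
  D: 3 − 1 = 2
  E: 1 − 3 = -2
A has the best Copeland score.

A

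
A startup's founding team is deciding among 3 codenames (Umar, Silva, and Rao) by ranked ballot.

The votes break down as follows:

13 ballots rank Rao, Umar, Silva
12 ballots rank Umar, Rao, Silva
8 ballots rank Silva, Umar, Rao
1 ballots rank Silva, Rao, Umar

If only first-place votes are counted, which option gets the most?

First-place vote totals:
  Umar: 12
  Silva: 9
  Rao: 13
Rao has the most first-place votes.

Rao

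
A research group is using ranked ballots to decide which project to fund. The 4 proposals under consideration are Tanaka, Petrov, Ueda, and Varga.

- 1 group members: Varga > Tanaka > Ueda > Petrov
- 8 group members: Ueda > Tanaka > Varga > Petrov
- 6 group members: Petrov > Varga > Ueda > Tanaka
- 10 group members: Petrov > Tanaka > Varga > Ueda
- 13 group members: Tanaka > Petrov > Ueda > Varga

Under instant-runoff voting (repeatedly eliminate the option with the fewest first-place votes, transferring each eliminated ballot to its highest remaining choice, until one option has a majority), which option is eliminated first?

Round 1: Petrov 16, Tanaka 13, Ueda 8, Varga 1. Varga has the fewest and is eliminated.
Round 2: Petrov 16, Tanaka 14, Ueda 8. Ueda has the fewest and is eliminated.
Round 3: Tanaka 22, Petrov 16. Tanaka has a majority.

Varga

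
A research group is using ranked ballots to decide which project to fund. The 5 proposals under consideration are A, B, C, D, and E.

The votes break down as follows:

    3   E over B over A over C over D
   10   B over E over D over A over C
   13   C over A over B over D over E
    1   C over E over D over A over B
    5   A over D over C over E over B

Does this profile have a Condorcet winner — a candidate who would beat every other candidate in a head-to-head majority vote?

Head-to-head results (32 voters total):
A vs B: A wins 19–13.
A vs C: A wins 18–14.
A vs D: A wins 21–11.
A vs E: A wins 18–14.
B vs C: C wins 19–13.
B vs D: B wins 26–6.
B vs E: B wins 23–9.
C vs D: C wins 17–15.
C vs E: C wins 19–13.
D vs E: D wins 18–14.
A beats each rival — B (19–13), C (18–14), D (21–11), E (18–14) — so A is the Condorcet winner.

Yes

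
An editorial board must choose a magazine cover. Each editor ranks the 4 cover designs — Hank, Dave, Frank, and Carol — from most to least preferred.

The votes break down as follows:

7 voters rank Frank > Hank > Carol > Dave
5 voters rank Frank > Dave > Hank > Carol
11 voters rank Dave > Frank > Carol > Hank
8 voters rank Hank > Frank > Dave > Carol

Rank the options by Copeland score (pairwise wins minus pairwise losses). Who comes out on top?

Frank

Pairwise results:
  Hank vs Dave: Dave wins 16–15.
  Hank vs Frank: Frank wins 23–8.
  Hank vs Carol: Hank wins 20–11.
  Dave vs Frank: Frank wins 20–11.
  Dave vs Carol: Dave wins 24–7.
  Frank vs Carol: Frank wins 31–0.
Copeland scores (wins − losses):
  Hank: 1 − 2 = -1
  Dave: 2 − 1 = 1
  Frank: 3 − 0 = 3
  Carol: 0 − 3 = -3
Frank has the best Copeland score.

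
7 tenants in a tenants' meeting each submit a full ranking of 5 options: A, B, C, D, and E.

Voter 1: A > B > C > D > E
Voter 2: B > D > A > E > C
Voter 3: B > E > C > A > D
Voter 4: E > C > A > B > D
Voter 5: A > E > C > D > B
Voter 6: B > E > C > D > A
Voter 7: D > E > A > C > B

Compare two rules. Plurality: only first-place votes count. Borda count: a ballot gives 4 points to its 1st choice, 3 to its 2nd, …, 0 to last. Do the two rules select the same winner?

No

Plurality first-place counts: A 2, B 3, C 0, D 1, E 1 → B.
Borda totals: A 15, B 16, C 12, D 10, E 17 → E.
The two rules disagree: plurality picks B, Borda picks E.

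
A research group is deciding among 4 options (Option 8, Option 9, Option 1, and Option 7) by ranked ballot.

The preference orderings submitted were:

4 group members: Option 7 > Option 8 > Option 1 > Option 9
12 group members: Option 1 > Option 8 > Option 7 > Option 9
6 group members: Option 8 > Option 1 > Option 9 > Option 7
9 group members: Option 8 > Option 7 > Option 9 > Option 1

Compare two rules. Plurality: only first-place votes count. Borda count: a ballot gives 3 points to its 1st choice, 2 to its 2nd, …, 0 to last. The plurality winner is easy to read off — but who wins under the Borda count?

Option 8

Plurality first-place counts: Option 8 15, Option 9 0, Option 1 12, Option 7 4 → Option 8.
Borda totals: Option 8 77, Option 9 15, Option 1 52, Option 7 42 → Option 8.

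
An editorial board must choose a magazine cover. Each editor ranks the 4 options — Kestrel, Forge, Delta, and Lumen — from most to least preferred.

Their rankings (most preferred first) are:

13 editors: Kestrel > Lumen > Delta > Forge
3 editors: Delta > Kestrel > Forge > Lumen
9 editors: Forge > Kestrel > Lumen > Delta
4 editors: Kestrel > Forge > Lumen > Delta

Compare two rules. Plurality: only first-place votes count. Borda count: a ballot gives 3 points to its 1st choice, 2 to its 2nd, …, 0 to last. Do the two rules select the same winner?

Yes

Plurality first-place counts: Kestrel 17, Forge 9, Delta 3, Lumen 0 → Kestrel.
Borda totals: Kestrel 75, Forge 38, Delta 22, Lumen 39 → Kestrel.
The two rules agree on Kestrel.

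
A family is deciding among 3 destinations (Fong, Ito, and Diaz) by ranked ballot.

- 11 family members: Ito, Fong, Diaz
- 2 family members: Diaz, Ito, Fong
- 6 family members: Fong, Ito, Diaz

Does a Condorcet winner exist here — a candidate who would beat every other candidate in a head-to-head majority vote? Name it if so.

Ito

Head-to-head results (19 voters total):
Fong vs Ito: Ito wins 13–6.
Fong vs Diaz: Fong wins 17–2.
Ito vs Diaz: Ito wins 17–2.
Ito beats each rival — Fong (13–6), Diaz (17–2) — so Ito is the Condorcet winner.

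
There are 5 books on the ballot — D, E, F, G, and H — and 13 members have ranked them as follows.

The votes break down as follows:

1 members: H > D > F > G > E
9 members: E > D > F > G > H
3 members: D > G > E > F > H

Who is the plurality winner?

E

First-place vote totals:
  D: 3
  E: 9
  F: 0
  G: 0
  H: 1
E has the most first-place votes.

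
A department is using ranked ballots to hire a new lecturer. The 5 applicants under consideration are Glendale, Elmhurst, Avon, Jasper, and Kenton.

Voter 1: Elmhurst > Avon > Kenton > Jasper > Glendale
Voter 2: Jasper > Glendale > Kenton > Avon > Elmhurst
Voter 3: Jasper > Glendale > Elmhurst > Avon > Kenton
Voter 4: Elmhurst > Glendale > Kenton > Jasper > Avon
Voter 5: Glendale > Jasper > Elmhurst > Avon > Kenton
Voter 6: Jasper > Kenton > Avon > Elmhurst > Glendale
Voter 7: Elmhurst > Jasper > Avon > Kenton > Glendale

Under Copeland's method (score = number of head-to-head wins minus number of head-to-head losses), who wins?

Jasper

Pairwise results:
  Glendale vs Elmhurst: Elmhurst wins 4–3.
  Glendale vs Avon: Glendale wins 4–3.
  Glendale vs Jasper: Jasper wins 5–2.
  Glendale vs Kenton: Glendale wins 4–3.
  Elmhurst vs Avon: Elmhurst wins 5–2.
  Elmhurst vs Jasper: Jasper wins 4–3.
  Elmhurst vs Kenton: Elmhurst wins 5–2.
  Avon vs Jasper: Jasper wins 6–1.
  Avon vs Kenton: Avon wins 4–3.
  Jasper vs Kenton: Jasper wins 5–2.
Copeland scores (wins − losses):
  Glendale: 2 − 2 = 0
  Elmhurst: 3 − 1 = 2
  Avon: 1 − 3 = -2
  Jasper: 4 − 0 = 4
  Kenton: 0 − 4 = -4
Jasper has the best Copeland score.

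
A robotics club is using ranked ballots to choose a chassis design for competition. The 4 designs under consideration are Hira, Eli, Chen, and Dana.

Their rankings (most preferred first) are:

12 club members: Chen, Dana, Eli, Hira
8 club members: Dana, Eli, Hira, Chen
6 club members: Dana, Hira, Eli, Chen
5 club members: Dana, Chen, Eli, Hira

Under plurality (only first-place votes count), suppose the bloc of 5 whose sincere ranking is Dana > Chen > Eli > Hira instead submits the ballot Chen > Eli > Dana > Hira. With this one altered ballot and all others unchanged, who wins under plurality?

First-place totals with the altered ballot: Hira 0, Eli 0, Chen 17, Dana 14.
The switch changes the winner from Dana to Chen.

Chen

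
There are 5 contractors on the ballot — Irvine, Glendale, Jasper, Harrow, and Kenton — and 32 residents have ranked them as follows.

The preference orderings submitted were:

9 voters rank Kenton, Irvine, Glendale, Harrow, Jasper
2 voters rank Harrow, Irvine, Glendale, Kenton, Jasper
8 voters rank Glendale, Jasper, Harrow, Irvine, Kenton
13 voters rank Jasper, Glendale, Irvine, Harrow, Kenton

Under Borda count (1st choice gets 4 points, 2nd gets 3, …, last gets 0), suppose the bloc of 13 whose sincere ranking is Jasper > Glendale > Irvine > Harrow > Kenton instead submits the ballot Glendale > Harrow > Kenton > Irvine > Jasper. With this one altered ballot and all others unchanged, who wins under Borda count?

Glendale

Borda totals with the altered ballot: Irvine 54, Glendale 106, Jasper 24, Harrow 72, Kenton 64.
The winner is unchanged: still Glendale.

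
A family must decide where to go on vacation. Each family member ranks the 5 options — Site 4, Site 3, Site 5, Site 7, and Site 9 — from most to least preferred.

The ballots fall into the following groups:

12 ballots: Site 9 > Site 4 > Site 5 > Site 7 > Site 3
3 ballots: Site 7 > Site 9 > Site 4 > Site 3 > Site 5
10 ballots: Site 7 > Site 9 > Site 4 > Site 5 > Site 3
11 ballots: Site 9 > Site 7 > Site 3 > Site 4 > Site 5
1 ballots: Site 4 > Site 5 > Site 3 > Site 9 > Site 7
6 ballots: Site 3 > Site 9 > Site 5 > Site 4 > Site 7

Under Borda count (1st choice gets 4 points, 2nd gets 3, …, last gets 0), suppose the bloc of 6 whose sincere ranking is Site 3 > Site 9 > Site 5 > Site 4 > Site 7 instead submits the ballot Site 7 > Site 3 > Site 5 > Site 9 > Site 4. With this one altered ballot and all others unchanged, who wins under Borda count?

Site 9

Borda totals with the altered ballot: Site 4 77, Site 3 45, Site 5 49, Site 7 121, Site 9 138.
The winner is unchanged: still Site 9.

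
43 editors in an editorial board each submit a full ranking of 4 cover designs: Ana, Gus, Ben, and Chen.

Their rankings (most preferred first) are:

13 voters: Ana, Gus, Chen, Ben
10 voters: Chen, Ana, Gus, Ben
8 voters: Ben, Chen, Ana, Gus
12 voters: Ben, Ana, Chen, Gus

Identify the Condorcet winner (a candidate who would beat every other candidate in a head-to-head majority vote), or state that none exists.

Ana

Head-to-head results (43 voters total):
Ana vs Gus: Ana wins 43–0.
Ana vs Ben: Ana wins 23–20.
Ana vs Chen: Ana wins 25–18.
Gus vs Ben: Gus wins 23–20.
Gus vs Chen: Chen wins 30–13.
Ben vs Chen: Chen wins 23–20.
Ana beats each rival — Gus (43–0), Ben (23–20), Chen (25–18) — so Ana is the Condorcet winner.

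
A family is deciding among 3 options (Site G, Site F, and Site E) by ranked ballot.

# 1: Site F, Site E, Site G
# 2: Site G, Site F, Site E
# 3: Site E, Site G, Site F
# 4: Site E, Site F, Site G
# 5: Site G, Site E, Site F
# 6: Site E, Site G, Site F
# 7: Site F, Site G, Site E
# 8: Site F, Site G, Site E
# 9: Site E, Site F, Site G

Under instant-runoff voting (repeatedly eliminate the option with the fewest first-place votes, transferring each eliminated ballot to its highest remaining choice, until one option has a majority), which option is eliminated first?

Site G

Round 1: Site E 4, Site F 3, Site G 2. Site G has the fewest and is eliminated.
Round 2: Site E 5, Site F 4. Site E has a majority.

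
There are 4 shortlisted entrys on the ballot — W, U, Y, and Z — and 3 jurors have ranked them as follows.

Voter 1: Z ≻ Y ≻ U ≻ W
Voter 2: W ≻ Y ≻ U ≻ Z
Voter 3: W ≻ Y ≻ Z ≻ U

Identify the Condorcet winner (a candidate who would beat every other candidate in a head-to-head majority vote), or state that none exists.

Head-to-head results (3 voters total):
W vs U: W wins 2–1.
W vs Y: W wins 2–1.
W vs Z: W wins 2–1.
U vs Y: Y wins 3–0.
U vs Z: Z wins 2–1.
Y vs Z: Y wins 2–1.
W beats each rival — U (2–1), Y (2–1), Z (2–1) — so W is the Condorcet winner.

W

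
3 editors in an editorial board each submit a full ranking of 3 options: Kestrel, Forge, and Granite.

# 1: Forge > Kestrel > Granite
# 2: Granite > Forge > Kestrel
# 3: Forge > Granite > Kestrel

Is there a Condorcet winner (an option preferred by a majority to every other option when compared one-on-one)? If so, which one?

Head-to-head results (3 voters total):
Kestrel vs Forge: Forge wins 3–0.
Kestrel vs Granite: Granite wins 2–1.
Forge vs Granite: Forge wins 2–1.
Forge beats each rival — Kestrel (3–0), Granite (2–1) — so Forge is the Condorcet winner.

Forge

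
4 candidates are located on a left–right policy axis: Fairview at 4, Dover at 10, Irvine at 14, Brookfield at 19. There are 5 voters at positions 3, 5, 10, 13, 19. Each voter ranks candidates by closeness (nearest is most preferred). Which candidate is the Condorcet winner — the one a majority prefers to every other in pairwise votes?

Dover

With single-peaked preferences on a line, the Condorcet winner is the candidate closest to the median voter.
The median voter (position 10) is closest to Dover at 10.
Check: Dover vs Fairview — voters closer to Dover: 3 of 5.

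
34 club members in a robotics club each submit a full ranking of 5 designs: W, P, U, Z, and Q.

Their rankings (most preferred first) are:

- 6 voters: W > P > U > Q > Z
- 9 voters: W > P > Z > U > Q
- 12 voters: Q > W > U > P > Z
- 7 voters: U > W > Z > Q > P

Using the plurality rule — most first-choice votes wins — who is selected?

First-place vote totals:
  W: 15
  P: 0
  U: 7
  Z: 0
  Q: 12
W has the most first-place votes.

W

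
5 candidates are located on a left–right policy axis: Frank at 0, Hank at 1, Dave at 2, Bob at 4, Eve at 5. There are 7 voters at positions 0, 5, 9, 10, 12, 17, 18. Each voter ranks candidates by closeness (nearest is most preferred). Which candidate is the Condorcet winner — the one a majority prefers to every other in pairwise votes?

Eve

With single-peaked preferences on a line, the Condorcet winner is the candidate closest to the median voter.
The median voter (position 10) is closest to Eve at 5.
Check: Eve vs Hank — voters closer to Eve: 6 of 7.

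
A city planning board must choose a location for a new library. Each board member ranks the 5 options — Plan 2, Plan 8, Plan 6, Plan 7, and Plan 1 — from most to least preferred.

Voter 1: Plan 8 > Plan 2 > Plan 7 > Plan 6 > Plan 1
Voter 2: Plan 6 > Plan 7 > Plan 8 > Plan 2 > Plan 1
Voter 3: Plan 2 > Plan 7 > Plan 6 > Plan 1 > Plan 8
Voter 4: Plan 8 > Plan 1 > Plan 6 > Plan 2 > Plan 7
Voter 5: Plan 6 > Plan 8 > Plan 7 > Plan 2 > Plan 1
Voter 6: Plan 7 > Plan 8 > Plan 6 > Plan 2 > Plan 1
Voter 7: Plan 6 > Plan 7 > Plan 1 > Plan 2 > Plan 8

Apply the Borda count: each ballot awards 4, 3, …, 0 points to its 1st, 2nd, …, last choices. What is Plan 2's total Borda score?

Borda scores:
  Plan 2: 3 + 1 + 4 + 1 + 1 + 1 + 1 = 12
  Plan 8: 4 + 2 + 0 + 4 + 3 + 3 + 0 = 16
  Plan 6: 1 + 4 + 2 + 2 + 4 + 2 + 4 = 19
  Plan 7: 2 + 3 + 3 + 0 + 2 + 4 + 3 = 17
  Plan 1: 0 + 0 + 1 + 3 + 0 + 0 + 2 = 6

12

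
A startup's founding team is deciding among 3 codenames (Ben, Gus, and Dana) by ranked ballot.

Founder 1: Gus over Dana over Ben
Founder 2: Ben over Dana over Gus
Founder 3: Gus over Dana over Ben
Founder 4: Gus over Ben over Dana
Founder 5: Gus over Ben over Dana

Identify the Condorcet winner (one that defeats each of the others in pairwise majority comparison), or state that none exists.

Gus

Head-to-head results (5 voters total):
Ben vs Gus: Gus wins 4–1.
Ben vs Dana: Ben wins 3–2.
Gus vs Dana: Gus wins 4–1.
Gus beats each rival — Ben (4–1), Dana (4–1) — so Gus is the Condorcet winner.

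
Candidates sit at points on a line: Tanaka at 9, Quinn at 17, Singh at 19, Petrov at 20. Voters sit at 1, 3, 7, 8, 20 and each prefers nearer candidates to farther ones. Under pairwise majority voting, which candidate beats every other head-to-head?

With single-peaked preferences on a line, the Condorcet winner is the candidate closest to the median voter.
The median voter (position 7) is closest to Tanaka at 9.
Check: Tanaka vs Petrov — voters closer to Tanaka: 4 of 5.

Tanaka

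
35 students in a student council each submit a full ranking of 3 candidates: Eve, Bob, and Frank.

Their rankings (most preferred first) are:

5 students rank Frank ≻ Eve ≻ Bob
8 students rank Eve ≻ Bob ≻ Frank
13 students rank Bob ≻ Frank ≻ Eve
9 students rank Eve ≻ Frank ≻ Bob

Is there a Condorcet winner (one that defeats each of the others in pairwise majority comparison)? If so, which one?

None — there is no Condorcet winner

Head-to-head results (35 voters total):
Eve vs Bob: Eve wins 22–13.
Eve vs Frank: Frank wins 18–17.
Bob vs Frank: Bob wins 21–14.
No candidate beats all others: Eve beats Bob beats Frank beats Eve, a majority cycle.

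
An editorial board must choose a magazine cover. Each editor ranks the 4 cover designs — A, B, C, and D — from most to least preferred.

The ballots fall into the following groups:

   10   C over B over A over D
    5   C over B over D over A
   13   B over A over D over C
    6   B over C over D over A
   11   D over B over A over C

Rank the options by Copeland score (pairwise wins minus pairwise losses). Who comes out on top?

Pairwise results:
  A vs B: B wins 45–0.
  A vs C: A wins 24–21.
  A vs D: A wins 23–22.
  B vs C: B wins 30–15.
  B vs D: B wins 34–11.
  C vs D: D wins 24–21.
Copeland scores (wins − losses):
  A: 2 − 1 = 1
  B: 3 − 0 = 3
  C: 0 − 3 = -3
  D: 1 − 2 = -1
B has the best Copeland score.

B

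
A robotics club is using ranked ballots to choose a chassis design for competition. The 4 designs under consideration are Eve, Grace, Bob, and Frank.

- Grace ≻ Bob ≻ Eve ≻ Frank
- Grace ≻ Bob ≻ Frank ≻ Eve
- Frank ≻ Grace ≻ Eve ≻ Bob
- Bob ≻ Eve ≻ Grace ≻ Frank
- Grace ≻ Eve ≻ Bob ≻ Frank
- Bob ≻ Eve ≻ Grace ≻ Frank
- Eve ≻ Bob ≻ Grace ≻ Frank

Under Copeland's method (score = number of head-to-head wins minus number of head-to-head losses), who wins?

Grace

Pairwise results:
  Eve vs Grace: Grace wins 4–3.
  Eve vs Bob: Bob wins 4–3.
  Eve vs Frank: Eve wins 5–2.
  Grace vs Bob: Grace wins 4–3.
  Grace vs Frank: Grace wins 6–1.
  Bob vs Frank: Bob wins 6–1.
Copeland scores (wins − losses):
  Eve: 1 − 2 = -1
  Grace: 3 − 0 = 3
  Bob: 2 − 1 = 1
  Frank: 0 − 3 = -3
Grace has the best Copeland score.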